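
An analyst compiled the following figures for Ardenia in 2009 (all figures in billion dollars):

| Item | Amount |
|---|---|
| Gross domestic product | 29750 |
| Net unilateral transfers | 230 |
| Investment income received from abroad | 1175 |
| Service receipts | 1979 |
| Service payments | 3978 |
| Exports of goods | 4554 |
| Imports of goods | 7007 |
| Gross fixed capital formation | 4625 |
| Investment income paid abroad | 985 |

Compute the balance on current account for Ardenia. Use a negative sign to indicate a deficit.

Goods balance = 4554 - 7007 = -2453
Services balance = 1979 - 3978 = -1999
Trade balance (goods + services) = -2453 + (-1999) = -4452
Net primary income = 1175 - 985 = 190
Net secondary income = 230
Current account = -4452 + 190 + 230 = -4032

-4032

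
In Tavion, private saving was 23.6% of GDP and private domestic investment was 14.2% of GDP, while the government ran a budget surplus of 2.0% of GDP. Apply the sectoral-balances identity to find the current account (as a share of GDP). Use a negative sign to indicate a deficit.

By the sectoral-balances identity, CA = (S_private - I) + (T - G).
Private balance = 23.6 - 14.2 = 9.4
Government balance (T - G) = 2.0
CA = 9.4 + 2.0 = 11.4

11.4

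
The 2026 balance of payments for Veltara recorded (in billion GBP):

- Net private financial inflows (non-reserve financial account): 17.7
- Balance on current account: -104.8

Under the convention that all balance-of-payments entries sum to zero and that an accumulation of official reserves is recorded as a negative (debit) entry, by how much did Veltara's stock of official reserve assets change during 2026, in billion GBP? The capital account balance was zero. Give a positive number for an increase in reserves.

Official reserve transactions balance = -((-104.8) + 17.7) = 87.1
An accumulation of reserves is recorded as a debit (negative entry), so the change in the stock of reserves is the negative of that balance.
Change in official reserves = -(87.1) = -87.1

-87.1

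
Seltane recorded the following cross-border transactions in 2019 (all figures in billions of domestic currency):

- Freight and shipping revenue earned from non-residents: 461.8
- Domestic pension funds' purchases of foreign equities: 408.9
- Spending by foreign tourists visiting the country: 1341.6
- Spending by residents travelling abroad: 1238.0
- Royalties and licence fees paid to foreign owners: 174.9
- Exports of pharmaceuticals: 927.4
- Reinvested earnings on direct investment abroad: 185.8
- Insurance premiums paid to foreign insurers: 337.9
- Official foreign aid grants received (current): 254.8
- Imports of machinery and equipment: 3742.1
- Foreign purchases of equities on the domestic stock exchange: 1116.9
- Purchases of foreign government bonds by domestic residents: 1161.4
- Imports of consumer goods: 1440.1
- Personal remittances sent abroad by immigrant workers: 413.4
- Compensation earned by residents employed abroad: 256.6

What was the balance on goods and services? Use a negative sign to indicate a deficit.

Goods: 927.4 - 1440.1 - 3742.1 = -4254.8
Services: -174.9 - 337.9 + 461.8 - 1238.0 + 1341.6 = 52.6
Trade balance = -4254.8 + 52.6 = -4202.2
(Excluded from the trade balance — financial account: domestic pension funds' purchases of foreign equities 408.9, foreign purchases of equities on the domestic stock exchange 1116.9, purchases of foreign government bonds by domestic residents 1161.4; primary income: reinvested earnings on direct investment abroad 185.8, compensation earned by residents employed abroad 256.6; secondary income: official foreign aid grants received (current) 254.8, personal remittances sent abroad by immigrant workers 413.4.)

-4202.2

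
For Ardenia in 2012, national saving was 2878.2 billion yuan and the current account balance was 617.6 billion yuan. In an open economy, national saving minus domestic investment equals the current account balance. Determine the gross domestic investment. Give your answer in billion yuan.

2260.6

S - I = CA (net lending to the rest of the world).
I = S - CA = 2878.2 - 617.6 = 2260.6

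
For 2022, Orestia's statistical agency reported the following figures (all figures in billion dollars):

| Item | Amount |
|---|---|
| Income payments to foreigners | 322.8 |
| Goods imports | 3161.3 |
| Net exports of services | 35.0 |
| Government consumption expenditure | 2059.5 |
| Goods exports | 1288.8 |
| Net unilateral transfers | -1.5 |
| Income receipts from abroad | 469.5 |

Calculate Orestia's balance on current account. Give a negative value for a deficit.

-1692.3

Goods balance = 1288.8 - 3161.3 = -1872.5
Services balance = 35.0
Trade balance (goods + services) = -1872.5 + 35.0 = -1837.5
Net primary income = 469.5 - 322.8 = 146.7
Net secondary income = -1.5
Current account = -1837.5 + 146.7 + (-1.5) = -1692.3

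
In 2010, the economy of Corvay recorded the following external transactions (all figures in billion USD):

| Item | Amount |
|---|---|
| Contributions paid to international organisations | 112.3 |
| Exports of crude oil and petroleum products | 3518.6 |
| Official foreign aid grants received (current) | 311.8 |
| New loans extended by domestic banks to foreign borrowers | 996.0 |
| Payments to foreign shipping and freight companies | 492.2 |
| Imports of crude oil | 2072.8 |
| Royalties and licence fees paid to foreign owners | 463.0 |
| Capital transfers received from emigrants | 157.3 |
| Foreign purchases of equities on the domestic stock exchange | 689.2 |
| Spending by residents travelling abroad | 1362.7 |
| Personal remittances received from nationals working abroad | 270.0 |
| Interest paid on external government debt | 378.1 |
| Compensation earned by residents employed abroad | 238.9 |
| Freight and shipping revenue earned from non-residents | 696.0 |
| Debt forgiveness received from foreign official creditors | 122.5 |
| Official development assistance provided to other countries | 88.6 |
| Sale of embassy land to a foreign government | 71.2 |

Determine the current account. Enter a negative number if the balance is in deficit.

65.6

Goods: -2072.8 + 3518.6 = 1445.8
Services: -1362.7 - 463.0 - 492.2 + 696.0 = -1621.9
Primary income: -378.1 + 238.9 = -139.2
Secondary income: 311.8 - 112.3 - 88.6 + 270.0 = 380.9
Current account = 1445.8 + (-1621.9) + (-139.2) + 380.9 = 65.6
(Excluded from the current account — financial account: new loans extended by domestic banks to foreign borrowers 996.0, foreign purchases of equities on the domestic stock exchange 689.2; capital account: capital transfers received from emigrants 157.3, debt forgiveness received from foreign official creditors 122.5, sale of embassy land to a foreign government 71.2.)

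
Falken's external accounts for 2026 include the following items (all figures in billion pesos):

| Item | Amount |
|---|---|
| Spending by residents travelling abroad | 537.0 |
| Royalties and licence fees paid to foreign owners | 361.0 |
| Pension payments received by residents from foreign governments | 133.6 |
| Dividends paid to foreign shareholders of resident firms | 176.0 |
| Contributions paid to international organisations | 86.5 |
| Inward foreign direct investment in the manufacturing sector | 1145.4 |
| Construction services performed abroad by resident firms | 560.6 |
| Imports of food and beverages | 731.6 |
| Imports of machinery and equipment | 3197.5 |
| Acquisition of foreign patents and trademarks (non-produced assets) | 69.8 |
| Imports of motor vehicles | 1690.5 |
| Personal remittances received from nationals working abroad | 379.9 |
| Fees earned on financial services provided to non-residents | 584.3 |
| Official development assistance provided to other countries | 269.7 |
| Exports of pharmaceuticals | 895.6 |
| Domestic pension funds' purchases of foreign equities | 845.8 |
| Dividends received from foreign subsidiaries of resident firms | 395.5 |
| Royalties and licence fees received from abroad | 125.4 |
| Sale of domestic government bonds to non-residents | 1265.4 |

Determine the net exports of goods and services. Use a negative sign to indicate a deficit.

-4351.7

Goods: -731.6 - 3197.5 - 1690.5 + 895.6 = -4724.0
Services: -537.0 - 361.0 + 125.4 + 584.3 + 560.6 = 372.3
Trade balance = -4724.0 + 372.3 = -4351.7
(Excluded from the trade balance — secondary income: pension payments received by residents from foreign governments 133.6, contributions paid to international organisations 86.5, personal remittances received from nationals working abroad 379.9, official development assistance provided to other countries 269.7; primary income: dividends paid to foreign shareholders of resident firms 176.0, dividends received from foreign subsidiaries of resident firms 395.5; financial account: inward foreign direct investment in the manufacturing sector 1145.4, domestic pension funds' purchases of foreign equities 845.8, sale of domestic government bonds to non-residents 1265.4; capital account: acquisition of foreign patents and trademarks (non-produced assets) 69.8.)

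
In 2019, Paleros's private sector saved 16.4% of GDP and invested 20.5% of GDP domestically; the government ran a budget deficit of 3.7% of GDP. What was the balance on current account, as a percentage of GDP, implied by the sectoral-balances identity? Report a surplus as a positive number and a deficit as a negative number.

By the sectoral-balances identity, CA = (S_private - I) + (T - G).
Private balance = 16.4 - 20.5 = -4.1
Government balance (T - G) = -3.7
CA = -4.1 + (-3.7) = -7.8

-7.8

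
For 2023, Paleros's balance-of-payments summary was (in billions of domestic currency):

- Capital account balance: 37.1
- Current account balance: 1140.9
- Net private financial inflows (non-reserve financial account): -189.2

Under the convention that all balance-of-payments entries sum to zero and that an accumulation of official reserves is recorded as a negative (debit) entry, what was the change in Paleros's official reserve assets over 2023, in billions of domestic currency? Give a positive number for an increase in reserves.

Official reserve transactions balance = -(1140.9 + 37.1 + (-189.2)) = -988.8
An accumulation of reserves is recorded as a debit (negative entry), so the change in the stock of reserves is the negative of that balance.
Change in official reserves = -(-988.8) = 988.8

988.8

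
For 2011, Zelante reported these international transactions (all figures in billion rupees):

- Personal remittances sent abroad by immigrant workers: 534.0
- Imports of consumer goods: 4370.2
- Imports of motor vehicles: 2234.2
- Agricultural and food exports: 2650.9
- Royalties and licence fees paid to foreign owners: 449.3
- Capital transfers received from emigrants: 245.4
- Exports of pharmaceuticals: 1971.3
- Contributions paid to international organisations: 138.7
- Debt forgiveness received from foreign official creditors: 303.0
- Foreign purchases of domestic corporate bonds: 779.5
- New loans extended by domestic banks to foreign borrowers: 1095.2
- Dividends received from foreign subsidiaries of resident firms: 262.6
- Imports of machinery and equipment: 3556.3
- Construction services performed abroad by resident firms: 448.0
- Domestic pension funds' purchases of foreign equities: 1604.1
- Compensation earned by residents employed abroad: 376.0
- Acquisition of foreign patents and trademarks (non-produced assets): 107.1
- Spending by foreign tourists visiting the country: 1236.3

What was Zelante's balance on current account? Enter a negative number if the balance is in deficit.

Goods: 2650.9 - 3556.3 - 4370.2 + 1971.3 - 2234.2 = -5538.5
Services: -449.3 + 1236.3 + 448.0 = 1235.0
Primary income: 376.0 + 262.6 = 638.6
Secondary income: -534.0 - 138.7 = -672.7
Current account = (-5538.5) + 1235.0 + 638.6 + (-672.7) = -4337.6
(Excluded from the current account — capital account: capital transfers received from emigrants 245.4, debt forgiveness received from foreign official creditors 303.0, acquisition of foreign patents and trademarks (non-produced assets) 107.1; financial account: foreign purchases of domestic corporate bonds 779.5, new loans extended by domestic banks to foreign borrowers 1095.2, domestic pension funds' purchases of foreign equities 1604.1.)

-4337.6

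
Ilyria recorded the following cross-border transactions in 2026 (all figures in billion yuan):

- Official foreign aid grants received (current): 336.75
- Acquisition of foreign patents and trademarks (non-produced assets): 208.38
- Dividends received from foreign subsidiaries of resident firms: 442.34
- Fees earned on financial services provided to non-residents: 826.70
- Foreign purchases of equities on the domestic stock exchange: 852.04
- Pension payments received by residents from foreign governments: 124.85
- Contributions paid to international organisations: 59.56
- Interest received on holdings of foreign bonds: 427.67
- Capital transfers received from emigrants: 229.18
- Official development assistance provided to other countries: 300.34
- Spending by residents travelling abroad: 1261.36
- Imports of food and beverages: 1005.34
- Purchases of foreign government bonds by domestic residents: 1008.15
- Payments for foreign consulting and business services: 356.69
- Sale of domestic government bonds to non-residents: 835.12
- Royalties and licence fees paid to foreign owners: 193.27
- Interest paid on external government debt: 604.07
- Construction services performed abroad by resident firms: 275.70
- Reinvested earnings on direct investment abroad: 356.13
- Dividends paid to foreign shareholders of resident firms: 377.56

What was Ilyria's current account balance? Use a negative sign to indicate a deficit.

-1368.05

Goods: -1005.34
Services: 826.70 - 193.27 + 275.70 - 356.69 - 1261.36 = -708.92
Primary income: -377.56 - 604.07 + 356.13 + 427.67 + 442.34 = 244.51
Secondary income: -59.56 - 300.34 + 336.75 + 124.85 = 101.70
Current account = (-1005.34) + (-708.92) + 244.51 + 101.70 = -1368.05
(Excluded from the current account — capital account: acquisition of foreign patents and trademarks (non-produced assets) 208.38, capital transfers received from emigrants 229.18; financial account: foreign purchases of equities on the domestic stock exchange 852.04, purchases of foreign government bonds by domestic residents 1008.15, sale of domestic government bonds to non-residents 835.12.)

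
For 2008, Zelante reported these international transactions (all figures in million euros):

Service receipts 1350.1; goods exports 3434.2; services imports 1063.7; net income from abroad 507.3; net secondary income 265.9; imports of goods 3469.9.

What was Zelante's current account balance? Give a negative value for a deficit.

Goods balance = 3434.2 - 3469.9 = -35.7
Services balance = 1350.1 - 1063.7 = 286.4
Trade balance (goods + services) = -35.7 + 286.4 = 250.7
Net primary income = 507.3
Net secondary income = 265.9
Current account = 250.7 + 507.3 + 265.9 = 1023.9

1023.9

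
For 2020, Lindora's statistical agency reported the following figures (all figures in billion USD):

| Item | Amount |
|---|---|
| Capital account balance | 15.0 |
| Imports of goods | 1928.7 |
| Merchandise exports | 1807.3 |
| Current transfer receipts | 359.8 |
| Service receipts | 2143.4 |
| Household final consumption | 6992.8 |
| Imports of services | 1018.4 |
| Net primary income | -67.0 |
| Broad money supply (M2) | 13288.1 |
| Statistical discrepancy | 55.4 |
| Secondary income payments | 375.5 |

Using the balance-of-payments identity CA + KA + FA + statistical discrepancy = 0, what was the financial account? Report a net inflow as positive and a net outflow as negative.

-991.3

Goods balance = 1807.3 - 1928.7 = -121.4
Services balance = 2143.4 - 1018.4 = 1125.0
Trade balance (goods + services) = -121.4 + 1125.0 = 1003.6
Net primary income = -67.0
Net secondary income = 359.8 - 375.5 = -15.7
Current account = 1003.6 + (-67.0) + (-15.7) = 920.9
Financial account = -(920.9 + 15.0 + 55.4) = -991.3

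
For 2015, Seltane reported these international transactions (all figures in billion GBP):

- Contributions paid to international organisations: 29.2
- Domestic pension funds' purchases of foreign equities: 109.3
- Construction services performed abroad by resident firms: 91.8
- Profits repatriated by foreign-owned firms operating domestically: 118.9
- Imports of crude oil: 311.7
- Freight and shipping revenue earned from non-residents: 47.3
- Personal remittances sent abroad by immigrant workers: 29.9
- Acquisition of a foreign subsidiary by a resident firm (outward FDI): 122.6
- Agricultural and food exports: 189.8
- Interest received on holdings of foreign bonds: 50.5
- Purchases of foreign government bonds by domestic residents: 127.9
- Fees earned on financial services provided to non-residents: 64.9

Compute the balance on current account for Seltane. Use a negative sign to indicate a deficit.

-45.4

Goods: 189.8 - 311.7 = -121.9
Services: 91.8 + 64.9 + 47.3 = 204.0
Primary income: 50.5 - 118.9 = -68.4
Secondary income: -29.9 - 29.2 = -59.1
Current account = (-121.9) + 204.0 + (-68.4) + (-59.1) = -45.4
(Excluded from the current account — financial account: domestic pension funds' purchases of foreign equities 109.3, acquisition of a foreign subsidiary by a resident firm (outward FDI) 122.6, purchases of foreign government bonds by domestic residents 127.9.)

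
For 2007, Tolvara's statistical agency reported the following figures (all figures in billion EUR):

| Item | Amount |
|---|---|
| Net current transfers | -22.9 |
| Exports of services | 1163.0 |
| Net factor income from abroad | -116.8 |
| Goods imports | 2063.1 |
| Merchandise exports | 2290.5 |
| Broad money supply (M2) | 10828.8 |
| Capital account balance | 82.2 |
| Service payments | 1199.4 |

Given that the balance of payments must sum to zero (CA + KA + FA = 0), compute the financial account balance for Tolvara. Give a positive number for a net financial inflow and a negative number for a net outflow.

Goods balance = 2290.5 - 2063.1 = 227.4
Services balance = 1163.0 - 1199.4 = -36.4
Trade balance (goods + services) = 227.4 + (-36.4) = 191.0
Net primary income = -116.8
Net secondary income = -22.9
Current account = 191.0 + (-116.8) + (-22.9) = 51.3
Financial account = -(51.3 + 82.2) = -133.5

-133.5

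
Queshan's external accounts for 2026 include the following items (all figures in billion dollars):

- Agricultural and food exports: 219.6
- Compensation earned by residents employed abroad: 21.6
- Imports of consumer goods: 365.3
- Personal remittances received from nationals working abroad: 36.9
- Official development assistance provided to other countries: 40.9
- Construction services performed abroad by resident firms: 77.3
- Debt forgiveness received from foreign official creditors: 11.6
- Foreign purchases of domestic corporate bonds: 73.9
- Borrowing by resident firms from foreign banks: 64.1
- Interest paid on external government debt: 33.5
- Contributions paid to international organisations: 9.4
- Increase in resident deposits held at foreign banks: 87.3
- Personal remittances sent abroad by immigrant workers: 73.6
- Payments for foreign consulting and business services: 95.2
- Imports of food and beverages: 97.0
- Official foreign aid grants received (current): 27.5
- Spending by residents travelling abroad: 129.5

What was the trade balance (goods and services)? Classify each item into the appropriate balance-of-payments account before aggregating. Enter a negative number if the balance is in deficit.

Goods: -365.3 - 97.0 + 219.6 = -242.7
Services: -95.2 + 77.3 - 129.5 = -147.4
Trade balance = -242.7 + (-147.4) = -390.1
(Excluded from the trade balance — primary income: compensation earned by residents employed abroad 21.6, interest paid on external government debt 33.5; secondary income: personal remittances received from nationals working abroad 36.9, official development assistance provided to other countries 40.9, contributions paid to international organisations 9.4, personal remittances sent abroad by immigrant workers 73.6, official foreign aid grants received (current) 27.5; capital account: debt forgiveness received from foreign official creditors 11.6; financial account: foreign purchases of domestic corporate bonds 73.9, borrowing by resident firms from foreign banks 64.1, increase in resident deposits held at foreign banks 87.3.)

-390.1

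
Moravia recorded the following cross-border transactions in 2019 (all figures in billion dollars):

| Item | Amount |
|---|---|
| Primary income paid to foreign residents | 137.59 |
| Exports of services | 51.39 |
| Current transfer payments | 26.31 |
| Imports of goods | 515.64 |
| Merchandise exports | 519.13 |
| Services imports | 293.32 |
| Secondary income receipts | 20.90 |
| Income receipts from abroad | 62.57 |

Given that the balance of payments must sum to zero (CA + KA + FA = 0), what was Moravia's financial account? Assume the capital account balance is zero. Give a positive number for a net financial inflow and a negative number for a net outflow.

Goods balance = 519.13 - 515.64 = 3.49
Services balance = 51.39 - 293.32 = -241.93
Trade balance (goods + services) = 3.49 + (-241.93) = -238.44
Net primary income = 62.57 - 137.59 = -75.02
Net secondary income = 20.90 - 26.31 = -5.41
Current account = -238.44 + (-75.02) + (-5.41) = -318.87
Financial account = -(-318.87) = 318.87

318.87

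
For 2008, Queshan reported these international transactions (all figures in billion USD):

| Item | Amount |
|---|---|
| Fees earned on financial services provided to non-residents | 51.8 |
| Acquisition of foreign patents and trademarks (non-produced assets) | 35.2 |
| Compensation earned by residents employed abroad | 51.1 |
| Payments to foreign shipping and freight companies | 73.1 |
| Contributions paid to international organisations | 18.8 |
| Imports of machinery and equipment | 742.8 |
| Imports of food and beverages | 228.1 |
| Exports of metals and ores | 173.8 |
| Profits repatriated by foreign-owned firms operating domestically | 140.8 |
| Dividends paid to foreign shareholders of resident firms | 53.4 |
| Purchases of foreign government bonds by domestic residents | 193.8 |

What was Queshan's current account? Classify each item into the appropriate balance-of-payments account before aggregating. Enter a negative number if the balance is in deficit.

Goods: -228.1 - 742.8 + 173.8 = -797.1
Services: -73.1 + 51.8 = -21.3
Primary income: -53.4 + 51.1 - 140.8 = -143.1
Secondary income: -18.8
Current account = (-797.1) + (-21.3) + (-143.1) + (-18.8) = -980.3
(Excluded from the current account — capital account: acquisition of foreign patents and trademarks (non-produced assets) 35.2; financial account: purchases of foreign government bonds by domestic residents 193.8.)

-980.3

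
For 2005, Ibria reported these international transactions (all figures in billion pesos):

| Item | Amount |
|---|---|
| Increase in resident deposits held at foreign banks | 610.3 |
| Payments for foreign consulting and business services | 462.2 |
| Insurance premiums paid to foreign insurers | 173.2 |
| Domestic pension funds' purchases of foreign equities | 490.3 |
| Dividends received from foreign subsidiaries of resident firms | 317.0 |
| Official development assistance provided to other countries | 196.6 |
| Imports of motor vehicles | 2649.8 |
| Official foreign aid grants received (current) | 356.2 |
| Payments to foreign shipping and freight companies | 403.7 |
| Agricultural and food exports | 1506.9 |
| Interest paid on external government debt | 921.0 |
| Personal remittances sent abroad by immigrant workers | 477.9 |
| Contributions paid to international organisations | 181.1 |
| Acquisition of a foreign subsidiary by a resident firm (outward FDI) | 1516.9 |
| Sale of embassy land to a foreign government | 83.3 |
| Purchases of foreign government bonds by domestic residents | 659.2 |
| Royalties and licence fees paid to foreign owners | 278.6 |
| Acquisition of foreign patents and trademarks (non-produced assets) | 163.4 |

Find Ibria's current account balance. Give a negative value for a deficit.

Goods: -2649.8 + 1506.9 = -1142.9
Services: -403.7 - 173.2 - 278.6 - 462.2 = -1317.7
Primary income: -921.0 + 317.0 = -604.0
Secondary income: -477.9 + 356.2 - 181.1 - 196.6 = -499.4
Current account = (-1142.9) + (-1317.7) + (-604.0) + (-499.4) = -3564.0
(Excluded from the current account — financial account: increase in resident deposits held at foreign banks 610.3, domestic pension funds' purchases of foreign equities 490.3, acquisition of a foreign subsidiary by a resident firm (outward FDI) 1516.9, purchases of foreign government bonds by domestic residents 659.2; capital account: sale of embassy land to a foreign government 83.3, acquisition of foreign patents and trademarks (non-produced assets) 163.4.)

-3564.0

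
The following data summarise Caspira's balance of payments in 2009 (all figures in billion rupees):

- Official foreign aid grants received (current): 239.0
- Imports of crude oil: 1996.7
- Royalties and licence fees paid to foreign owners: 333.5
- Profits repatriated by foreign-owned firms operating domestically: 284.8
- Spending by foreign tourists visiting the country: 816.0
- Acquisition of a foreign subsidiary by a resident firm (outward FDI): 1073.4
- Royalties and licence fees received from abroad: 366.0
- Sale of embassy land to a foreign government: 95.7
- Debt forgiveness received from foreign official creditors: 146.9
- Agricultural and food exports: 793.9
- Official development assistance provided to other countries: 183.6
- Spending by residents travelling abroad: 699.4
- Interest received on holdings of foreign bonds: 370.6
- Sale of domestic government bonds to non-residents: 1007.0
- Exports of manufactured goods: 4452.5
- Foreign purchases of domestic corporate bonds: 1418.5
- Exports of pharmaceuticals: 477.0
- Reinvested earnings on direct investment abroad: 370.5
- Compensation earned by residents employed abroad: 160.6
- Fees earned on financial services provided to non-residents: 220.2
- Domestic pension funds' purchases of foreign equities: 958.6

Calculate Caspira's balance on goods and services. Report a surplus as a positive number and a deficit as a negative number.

Goods: 477.0 + 793.9 + 4452.5 - 1996.7 = 3726.7
Services: -699.4 + 816.0 + 366.0 + 220.2 - 333.5 = 369.3
Trade balance = 3726.7 + 369.3 = 4096.0
(Excluded from the trade balance — secondary income: official foreign aid grants received (current) 239.0, official development assistance provided to other countries 183.6; primary income: profits repatriated by foreign-owned firms operating domestically 284.8, interest received on holdings of foreign bonds 370.6, reinvested earnings on direct investment abroad 370.5, compensation earned by residents employed abroad 160.6; financial account: acquisition of a foreign subsidiary by a resident firm (outward FDI) 1073.4, sale of domestic government bonds to non-residents 1007.0, foreign purchases of domestic corporate bonds 1418.5, domestic pension funds' purchases of foreign equities 958.6; capital account: sale of embassy land to a foreign government 95.7, debt forgiveness received from foreign official creditors 146.9.)

4096.0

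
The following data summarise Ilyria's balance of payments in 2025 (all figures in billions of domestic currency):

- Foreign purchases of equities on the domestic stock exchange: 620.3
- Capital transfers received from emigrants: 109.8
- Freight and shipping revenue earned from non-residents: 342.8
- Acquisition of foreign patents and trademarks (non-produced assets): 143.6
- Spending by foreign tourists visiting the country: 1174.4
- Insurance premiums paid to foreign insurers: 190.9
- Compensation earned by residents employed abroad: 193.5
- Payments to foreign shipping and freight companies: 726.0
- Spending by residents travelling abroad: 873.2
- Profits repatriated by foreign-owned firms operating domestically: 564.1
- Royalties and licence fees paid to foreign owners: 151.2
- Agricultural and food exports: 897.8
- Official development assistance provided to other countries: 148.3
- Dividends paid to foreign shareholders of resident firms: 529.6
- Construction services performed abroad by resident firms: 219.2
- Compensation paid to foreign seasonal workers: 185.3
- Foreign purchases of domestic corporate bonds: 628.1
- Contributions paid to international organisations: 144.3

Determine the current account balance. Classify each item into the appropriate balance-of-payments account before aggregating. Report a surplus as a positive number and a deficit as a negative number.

Goods: 897.8
Services: 1174.4 + 342.8 - 873.2 - 190.9 - 151.2 - 726.0 + 219.2 = -204.9
Primary income: -529.6 - 564.1 + 193.5 - 185.3 = -1085.5
Secondary income: -144.3 - 148.3 = -292.6
Current account = 897.8 + (-204.9) + (-1085.5) + (-292.6) = -685.2
(Excluded from the current account — financial account: foreign purchases of equities on the domestic stock exchange 620.3, foreign purchases of domestic corporate bonds 628.1; capital account: capital transfers received from emigrants 109.8, acquisition of foreign patents and trademarks (non-produced assets) 143.6.)

-685.2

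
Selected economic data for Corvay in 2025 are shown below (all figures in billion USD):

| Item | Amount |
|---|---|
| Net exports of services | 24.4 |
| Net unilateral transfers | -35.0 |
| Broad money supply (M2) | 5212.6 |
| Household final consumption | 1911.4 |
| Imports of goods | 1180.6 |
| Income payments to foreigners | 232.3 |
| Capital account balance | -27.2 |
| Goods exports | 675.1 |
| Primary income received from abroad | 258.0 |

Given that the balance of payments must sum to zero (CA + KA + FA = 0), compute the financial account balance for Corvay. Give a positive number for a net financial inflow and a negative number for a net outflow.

517.6

Goods balance = 675.1 - 1180.6 = -505.5
Services balance = 24.4
Trade balance (goods + services) = -505.5 + 24.4 = -481.1
Net primary income = 258.0 - 232.3 = 25.7
Net secondary income = -35.0
Current account = -481.1 + 25.7 + (-35.0) = -490.4
Financial account = -(-490.4 + (-27.2)) = 517.6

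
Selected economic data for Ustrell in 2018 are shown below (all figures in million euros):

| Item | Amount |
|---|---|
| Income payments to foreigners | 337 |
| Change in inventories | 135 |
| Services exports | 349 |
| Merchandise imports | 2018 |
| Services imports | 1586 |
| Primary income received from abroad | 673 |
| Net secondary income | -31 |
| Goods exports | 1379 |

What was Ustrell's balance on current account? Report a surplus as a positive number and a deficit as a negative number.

Goods balance = 1379 - 2018 = -639
Services balance = 349 - 1586 = -1237
Trade balance (goods + services) = -639 + (-1237) = -1876
Net primary income = 673 - 337 = 336
Net secondary income = -31
Current account = -1876 + 336 + (-31) = -1571

-1571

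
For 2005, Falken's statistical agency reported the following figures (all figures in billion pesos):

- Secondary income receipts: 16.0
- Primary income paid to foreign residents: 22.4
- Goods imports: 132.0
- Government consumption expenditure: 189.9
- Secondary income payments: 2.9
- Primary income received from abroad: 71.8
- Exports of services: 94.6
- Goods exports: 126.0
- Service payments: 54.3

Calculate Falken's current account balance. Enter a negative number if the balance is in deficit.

96.8

Goods balance = 126.0 - 132.0 = -6.0
Services balance = 94.6 - 54.3 = 40.3
Trade balance (goods + services) = -6.0 + 40.3 = 34.3
Net primary income = 71.8 - 22.4 = 49.4
Net secondary income = 16.0 - 2.9 = 13.1
Current account = 34.3 + 49.4 + 13.1 = 96.8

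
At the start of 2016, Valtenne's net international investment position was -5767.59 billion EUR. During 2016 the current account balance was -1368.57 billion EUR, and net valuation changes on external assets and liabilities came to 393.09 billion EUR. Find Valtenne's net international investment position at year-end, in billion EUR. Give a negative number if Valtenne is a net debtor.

Change in NIIP = current account + net valuation change = -1368.57 + 393.09 = -975.48
End-of-year NIIP = -5767.59 + (-975.48) = -6743.07

-6743.07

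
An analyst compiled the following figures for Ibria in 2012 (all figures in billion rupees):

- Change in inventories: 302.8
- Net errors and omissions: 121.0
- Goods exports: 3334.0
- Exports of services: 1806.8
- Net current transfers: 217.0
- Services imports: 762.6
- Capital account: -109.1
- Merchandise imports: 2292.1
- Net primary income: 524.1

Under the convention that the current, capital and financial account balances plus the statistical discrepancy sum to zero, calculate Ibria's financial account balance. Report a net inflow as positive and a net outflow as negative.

Goods balance = 3334.0 - 2292.1 = 1041.9
Services balance = 1806.8 - 762.6 = 1044.2
Trade balance (goods + services) = 1041.9 + 1044.2 = 2086.1
Net primary income = 524.1
Net secondary income = 217.0
Current account = 2086.1 + 524.1 + 217.0 = 2827.2
Financial account = -(2827.2 + (-109.1) + 121.0) = -2839.1

-2839.1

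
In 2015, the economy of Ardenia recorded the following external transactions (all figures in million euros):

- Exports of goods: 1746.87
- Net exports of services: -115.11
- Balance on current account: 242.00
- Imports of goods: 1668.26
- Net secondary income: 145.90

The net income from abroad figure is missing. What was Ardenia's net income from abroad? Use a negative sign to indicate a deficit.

Current account = goods balance + services balance + net primary income + net secondary income
Sum of the known components = 109.40
Net income from abroad = CA - (known components) = 242.00 - 109.40 = 132.60

132.60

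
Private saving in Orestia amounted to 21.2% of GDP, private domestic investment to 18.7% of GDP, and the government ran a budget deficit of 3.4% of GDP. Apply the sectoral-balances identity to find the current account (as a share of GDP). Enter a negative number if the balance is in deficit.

By the sectoral-balances identity, CA = (S_private - I) + (T - G).
Private balance = 21.2 - 18.7 = 2.5
Government balance (T - G) = -3.4
CA = 2.5 + (-3.4) = -0.9

-0.9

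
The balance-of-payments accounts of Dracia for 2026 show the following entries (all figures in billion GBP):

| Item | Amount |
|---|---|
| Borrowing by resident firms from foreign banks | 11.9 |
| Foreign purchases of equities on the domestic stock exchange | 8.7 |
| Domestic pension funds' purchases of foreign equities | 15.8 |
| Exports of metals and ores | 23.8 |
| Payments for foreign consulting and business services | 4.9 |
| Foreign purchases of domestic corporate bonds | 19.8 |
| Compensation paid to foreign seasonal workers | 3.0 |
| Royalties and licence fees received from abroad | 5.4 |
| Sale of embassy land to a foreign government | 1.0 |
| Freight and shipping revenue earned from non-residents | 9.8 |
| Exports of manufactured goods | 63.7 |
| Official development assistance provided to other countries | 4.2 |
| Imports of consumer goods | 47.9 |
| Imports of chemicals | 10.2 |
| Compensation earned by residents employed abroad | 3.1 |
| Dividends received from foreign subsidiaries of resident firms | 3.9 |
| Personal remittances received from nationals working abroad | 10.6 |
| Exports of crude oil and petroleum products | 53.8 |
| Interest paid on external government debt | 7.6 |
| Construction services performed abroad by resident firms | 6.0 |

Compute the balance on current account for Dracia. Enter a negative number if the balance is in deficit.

Goods: -10.2 + 23.8 - 47.9 + 63.7 + 53.8 = 83.2
Services: -4.9 + 6.0 + 5.4 + 9.8 = 16.3
Primary income: 3.1 - 7.6 + 3.9 - 3.0 = -3.6
Secondary income: 10.6 - 4.2 = 6.4
Current account = 83.2 + 16.3 + (-3.6) + 6.4 = 102.3
(Excluded from the current account — financial account: borrowing by resident firms from foreign banks 11.9, foreign purchases of equities on the domestic stock exchange 8.7, domestic pension funds' purchases of foreign equities 15.8, foreign purchases of domestic corporate bonds 19.8; capital account: sale of embassy land to a foreign government 1.0.)

102.3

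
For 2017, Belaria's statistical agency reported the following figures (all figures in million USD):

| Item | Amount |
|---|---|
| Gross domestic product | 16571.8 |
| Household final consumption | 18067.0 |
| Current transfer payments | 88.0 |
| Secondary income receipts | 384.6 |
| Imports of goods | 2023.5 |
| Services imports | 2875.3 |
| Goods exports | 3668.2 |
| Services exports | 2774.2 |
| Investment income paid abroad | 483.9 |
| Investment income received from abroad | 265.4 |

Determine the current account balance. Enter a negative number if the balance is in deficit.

Goods balance = 3668.2 - 2023.5 = 1644.7
Services balance = 2774.2 - 2875.3 = -101.1
Trade balance (goods + services) = 1644.7 + (-101.1) = 1543.6
Net primary income = 265.4 - 483.9 = -218.5
Net secondary income = 384.6 - 88.0 = 296.6
Current account = 1543.6 + (-218.5) + 296.6 = 1621.7

1621.7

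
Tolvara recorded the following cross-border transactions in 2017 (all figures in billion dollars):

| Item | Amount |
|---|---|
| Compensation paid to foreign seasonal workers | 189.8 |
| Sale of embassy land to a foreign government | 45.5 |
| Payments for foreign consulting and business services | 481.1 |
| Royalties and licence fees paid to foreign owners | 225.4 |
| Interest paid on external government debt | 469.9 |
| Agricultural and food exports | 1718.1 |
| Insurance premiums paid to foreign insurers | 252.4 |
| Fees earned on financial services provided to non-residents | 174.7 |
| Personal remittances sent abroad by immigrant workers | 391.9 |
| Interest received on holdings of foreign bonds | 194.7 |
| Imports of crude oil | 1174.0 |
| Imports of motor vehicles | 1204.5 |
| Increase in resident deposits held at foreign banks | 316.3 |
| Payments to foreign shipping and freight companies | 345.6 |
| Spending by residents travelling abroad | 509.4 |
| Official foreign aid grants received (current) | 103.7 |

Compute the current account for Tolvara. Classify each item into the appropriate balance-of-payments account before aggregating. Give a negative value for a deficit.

Goods: -1204.5 + 1718.1 - 1174.0 = -660.4
Services: -252.4 - 481.1 - 225.4 - 509.4 - 345.6 + 174.7 = -1639.2
Primary income: 194.7 - 469.9 - 189.8 = -465.0
Secondary income: 103.7 - 391.9 = -288.2
Current account = (-660.4) + (-1639.2) + (-465.0) + (-288.2) = -3052.8
(Excluded from the current account — capital account: sale of embassy land to a foreign government 45.5; financial account: increase in resident deposits held at foreign banks 316.3.)

-3052.8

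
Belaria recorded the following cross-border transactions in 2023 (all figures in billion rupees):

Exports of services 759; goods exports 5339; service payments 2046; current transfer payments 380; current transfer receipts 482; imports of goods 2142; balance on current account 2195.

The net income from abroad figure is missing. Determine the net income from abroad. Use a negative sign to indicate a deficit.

Current account = goods balance + services balance + net primary income + net secondary income
Sum of the known components = 2012
Net income from abroad = CA - (known components) = 2195 - 2012 = 183

183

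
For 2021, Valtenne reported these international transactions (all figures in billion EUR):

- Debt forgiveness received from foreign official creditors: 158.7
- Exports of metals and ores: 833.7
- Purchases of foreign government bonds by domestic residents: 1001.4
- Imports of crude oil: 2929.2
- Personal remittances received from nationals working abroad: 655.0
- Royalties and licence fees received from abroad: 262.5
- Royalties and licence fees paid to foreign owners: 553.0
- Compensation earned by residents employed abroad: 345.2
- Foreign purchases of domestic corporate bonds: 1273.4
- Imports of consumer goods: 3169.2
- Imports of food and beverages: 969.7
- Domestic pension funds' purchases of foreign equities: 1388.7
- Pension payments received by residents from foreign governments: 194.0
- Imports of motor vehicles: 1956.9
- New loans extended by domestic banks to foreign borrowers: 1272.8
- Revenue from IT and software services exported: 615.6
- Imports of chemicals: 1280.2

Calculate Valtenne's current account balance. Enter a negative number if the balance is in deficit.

Goods: -969.7 + 833.7 - 1956.9 - 3169.2 - 1280.2 - 2929.2 = -9471.5
Services: -553.0 + 262.5 + 615.6 = 325.1
Primary income: 345.2
Secondary income: 194.0 + 655.0 = 849.0
Current account = (-9471.5) + 325.1 + 345.2 + 849.0 = -7952.2
(Excluded from the current account — capital account: debt forgiveness received from foreign official creditors 158.7; financial account: purchases of foreign government bonds by domestic residents 1001.4, foreign purchases of domestic corporate bonds 1273.4, domestic pension funds' purchases of foreign equities 1388.7, new loans extended by domestic banks to foreign borrowers 1272.8.)

-7952.2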